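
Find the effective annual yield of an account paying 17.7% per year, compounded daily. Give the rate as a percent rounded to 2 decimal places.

EAR = (1 + 17.7%/365)^365 − 1 = (1 + 0.000484932)^365 − 1.
(1 + 0.000484932)^365 ≈ 1.19358, so EAR ≈ 19.35799%.

19.36%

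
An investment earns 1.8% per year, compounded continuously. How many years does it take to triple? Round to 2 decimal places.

e^(0.018t) = 3, so 0.018t = ln 3 ≈ 1.0986.
t ≈ 1.0986/0.018 ≈ 61.0340.

61.03 years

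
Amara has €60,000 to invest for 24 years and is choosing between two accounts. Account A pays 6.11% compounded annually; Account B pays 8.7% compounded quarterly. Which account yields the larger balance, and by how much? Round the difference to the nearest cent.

Account B, by €224,350.54

A: (1 + 0.0611)^24 ≈ 4.15098867803, so 60,000 × 4.15098867803 ≈ 249,059.3207.
B: (1 + 0.02175)^96 ≈ 7.89016440973, so 60,000 × 7.89016440973 ≈ 473,409.8646.
Difference ≈ 224,350.5439 in favor of B.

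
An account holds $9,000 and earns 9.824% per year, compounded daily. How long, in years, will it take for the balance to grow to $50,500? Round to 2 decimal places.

17.56 years

(1 + 0.000269151)^(365t) = 50,500/9,000 = 5.6111.
365t·ln(1 + 0.000269151) = ln(5.6111); 365t = 1.7247/0.000269114 ≈ 6408.9781.
t ≈ 17.5588 years.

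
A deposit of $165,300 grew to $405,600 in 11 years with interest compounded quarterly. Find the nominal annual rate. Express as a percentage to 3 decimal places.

The 44-period growth factor is 405,600/165,300 = 2.45372.
r/4 = 2.45372^(1/44) − 1 ≈ 0.0206096, so r ≈ 4·0.0206096 = 8.24385%.

8.244%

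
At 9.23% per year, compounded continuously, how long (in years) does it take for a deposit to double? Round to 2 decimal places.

7.51 years

e^(0.0923t) = 2, so 0.0923t = ln 2 ≈ 0.69315.
t ≈ 0.69315/0.0923 ≈ 7.5097.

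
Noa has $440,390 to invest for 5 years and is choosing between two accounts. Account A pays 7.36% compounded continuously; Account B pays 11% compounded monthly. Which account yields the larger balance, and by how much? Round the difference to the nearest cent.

Account B, by $125,103.21

A: e^(0.0736·5) = e^0.368 ≈ 1.44484203897, so 440,390 × 1.44484203897 ≈ 636,293.9855.
B: (1 + 0.11/12)^60 ≈ 1.72891573045, so 440,390 × 1.72891573045 ≈ 761,397.1985.
Difference ≈ 125,103.2130 in favor of B.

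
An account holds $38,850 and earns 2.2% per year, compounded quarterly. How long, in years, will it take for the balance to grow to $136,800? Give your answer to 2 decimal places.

57.38 years

We need (1 + 0.0055)^(4t) = 3.5212, so 4t = ln 3.5212 / ln 1.0055 ≈ 229.5037.
t ≈ 229.5037/4 = 57.3759 years.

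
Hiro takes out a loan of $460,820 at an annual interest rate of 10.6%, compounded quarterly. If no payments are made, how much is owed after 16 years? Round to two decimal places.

$2,457,561.29

Periodic rate = 10.6%/4 = 0.0265; periods = 4·16 = 64.
A = 460,820·(1 + 0.0265)^64 ≈ 460,820·5.333017849048 ≈ 2,457,561.2852.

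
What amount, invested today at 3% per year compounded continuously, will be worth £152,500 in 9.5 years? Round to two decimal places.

P = A·e^(−rt) = 152,500·e^(−0.285).
e^(−0.285) ≈ 0.752014254319, so P ≈ 114,682.1738.

£114,682.17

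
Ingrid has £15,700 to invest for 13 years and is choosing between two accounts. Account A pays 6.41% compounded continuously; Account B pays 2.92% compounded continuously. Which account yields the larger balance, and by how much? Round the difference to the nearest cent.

Account A, by £13,175.43

Account A growth factor: e^(0.0641·13) = e^0.8333 ≈ 2.300899193; balance ≈ 36,124.1173.
Account B growth factor: e^(0.0292·13) = e^0.3796 ≈ 1.4616997926; balance ≈ 22,948.6867.
Account A is larger by 13,175.4306.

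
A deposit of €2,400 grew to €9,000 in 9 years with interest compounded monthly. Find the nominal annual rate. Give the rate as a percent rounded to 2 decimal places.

14.78%

The 108-period growth factor is 9,000/2,400 = 3.75.
r/12 = 3.75^(1/108) − 1 ≈ 0.0123137, so r ≈ 12·0.0123137 = 14.77641%.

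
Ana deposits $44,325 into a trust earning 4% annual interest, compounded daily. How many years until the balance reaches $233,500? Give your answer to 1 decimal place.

(1 + 0.000109589)^(365t) = 233,500/44,325 = 5.2679.
365t·ln(1 + 0.000109589) = ln(5.2679); 365t = 1.6616/0.000109583 ≈ 15163.2340.
t ≈ 41.5431 years.

41.5 years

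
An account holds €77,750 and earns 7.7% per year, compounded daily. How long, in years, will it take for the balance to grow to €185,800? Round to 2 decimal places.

11.32 years

(1 + 0.000210959)^(365t) = 185,800/77,750 = 2.3897.
365t·ln(1 + 0.000210959) = ln(2.3897); 365t = 0.87117/0.000210937 ≈ 4130.0184.
t ≈ 11.3151 years.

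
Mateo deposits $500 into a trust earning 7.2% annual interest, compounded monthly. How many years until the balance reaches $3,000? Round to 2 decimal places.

We need (1 + 0.006)^(12t) = 6, so 12t = ln 6 / ln 1.006 ≈ 299.5216.
t ≈ 299.5216/12 = 24.9601 years.

24.96 years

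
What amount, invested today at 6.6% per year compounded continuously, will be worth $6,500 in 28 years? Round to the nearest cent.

$1,024.09

P = A·e^(−rt) = 6,500·e^(−1.848).
e^(−1.848) ≈ 0.1575519553, so P ≈ 1,024.0877.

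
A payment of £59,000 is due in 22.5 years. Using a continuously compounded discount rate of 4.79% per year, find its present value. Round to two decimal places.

£20,081.27

P = A·e^(−rt) = 59,000·e^(−1.07775).
e^(−1.07775) ≈ 0.34036047582, so P ≈ 20,081.2681.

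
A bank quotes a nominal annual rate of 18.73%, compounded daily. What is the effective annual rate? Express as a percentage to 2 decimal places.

EAR = (1 + 18.73%/365)^365 − 1 = (1 + 0.000513151)^365 − 1.
(1 + 0.000513151)^365 ≈ 1.205931, so EAR ≈ 20.59311%.

20.59%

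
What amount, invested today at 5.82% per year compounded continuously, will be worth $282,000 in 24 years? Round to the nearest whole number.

$69,763

P = A·e^(−rt) = 282,000·e^(−1.3968).
e^(−1.3968) ≈ 0.247387338151, so P ≈ 69,763.2294.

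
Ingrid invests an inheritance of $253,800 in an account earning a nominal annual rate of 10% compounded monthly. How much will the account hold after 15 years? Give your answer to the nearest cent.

Growth factor = (1 + 0.1/12)^180 ≈ 4.453919551732.
A ≈ 253,800 × 4.453919551732 ≈ 1,130,404.7822.

$1,130,404.78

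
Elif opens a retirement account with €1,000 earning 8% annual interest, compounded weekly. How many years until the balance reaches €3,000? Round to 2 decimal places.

(1 + 0.00153846)^(52t) = 3,000/1,000 = 3.
52t·ln(1 + 0.00153846) = ln(3); 52t = 1.0986/0.00153728 ≈ 714.6472.
t ≈ 13.7432 years.

13.74 years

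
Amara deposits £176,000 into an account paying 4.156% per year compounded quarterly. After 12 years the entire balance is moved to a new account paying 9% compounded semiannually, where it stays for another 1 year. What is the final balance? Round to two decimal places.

£315,659.70

After 12 years at 4.156%: 176,000 × 1.64238089923 ≈ 289,059.0383.
Then 1 years at 9%: 289,059.0383 × 1.092025 ≈ 315,659.6963.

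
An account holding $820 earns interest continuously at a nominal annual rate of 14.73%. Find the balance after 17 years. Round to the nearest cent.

$10,030.69

A = P·e^(rt) = 820·e^(0.1473·17) = 820·e^2.5041.
e^2.5041 ≈ 12.23254472, so A ≈ 10,030.6867.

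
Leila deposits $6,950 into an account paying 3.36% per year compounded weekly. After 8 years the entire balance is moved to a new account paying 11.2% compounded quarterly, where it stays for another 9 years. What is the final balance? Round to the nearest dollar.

$24,572

After 8 years at 3.36%: 6,950 × 1.3082798651 ≈ 9,092.5451.
Then 9 years at 11.2%: 9,092.5451 × 2.7024155283 ≈ 24,571.8350.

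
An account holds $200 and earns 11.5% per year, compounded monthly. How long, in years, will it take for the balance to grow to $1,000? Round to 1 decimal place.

We need (1 + 0.00958333)^(12t) = 5, so 12t = ln 5 / ln 1.009583 ≈ 168.7448.
t ≈ 168.7448/12 = 14.0621 years.

14.1 years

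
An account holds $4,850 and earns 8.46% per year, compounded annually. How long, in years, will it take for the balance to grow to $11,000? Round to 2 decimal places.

(1 + 0.0846)^t = 11,000/4,850 = 2.268.
t·ln(1 + 0.0846) = ln(2.268); t = 0.81892/0.0812113 ≈ 10.0838.

10.08 years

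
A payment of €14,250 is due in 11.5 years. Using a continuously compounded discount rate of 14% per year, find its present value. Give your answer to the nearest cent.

€2,848.40

P = A·e^(−rt) = 14,250·e^(−1.61).
e^(−1.61) ≈ 0.19988761408, so P ≈ 2,848.3985.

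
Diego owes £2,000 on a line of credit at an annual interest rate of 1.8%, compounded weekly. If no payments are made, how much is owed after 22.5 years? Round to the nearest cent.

£2,998.39

Growth factor = (1 + 0.018/52)^1170 ≈ 1.499197433.
A ≈ 2,000 × 1.499197433 ≈ 2,998.3949.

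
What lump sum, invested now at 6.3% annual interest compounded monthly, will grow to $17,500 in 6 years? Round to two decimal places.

Growth factor = (1 + 0.00525)^72 ≈ 1.4579206515.
P = 17,500/1.4579206515 ≈ 12,003.3967.

$12,003.40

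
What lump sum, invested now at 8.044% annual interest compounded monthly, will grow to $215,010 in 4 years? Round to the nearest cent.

Growth factor = (1 + 0.08044/12)^48 ≈ 1.37807329837.
P = 215,010/1.37807329837 ≈ 156,022.1798.

$156,022.18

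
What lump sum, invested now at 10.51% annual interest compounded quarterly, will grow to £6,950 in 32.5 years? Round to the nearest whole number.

Periodic rate = 10.51%/4 = 0.026275; 130 periods.
P = 6,950/(1 + 0.026275)^130 ≈ 6,950/29.12644321 ≈ 238.6148.

£239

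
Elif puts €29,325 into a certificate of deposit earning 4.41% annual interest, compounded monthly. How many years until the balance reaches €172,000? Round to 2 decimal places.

40.19 years

(1 + 0.003675)^(12t) = 172,000/29,325 = 5.8653.
12t·ln(1 + 0.003675) = ln(5.8653); 12t = 1.7691/0.00366826 ≈ 482.2592.
t ≈ 40.1883 years.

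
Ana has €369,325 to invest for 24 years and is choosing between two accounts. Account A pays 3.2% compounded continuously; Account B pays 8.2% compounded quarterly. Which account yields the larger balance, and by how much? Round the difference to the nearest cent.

Account B, by €1,794,879.36

Account A growth factor: e^(0.032·24) = e^0.768 ≈ 2.15545103793; balance ≈ 796,061.9546.
Account B growth factor: (1 + 0.0205)^96 ≈ 7.015342341411; balance ≈ 2,590,941.3102.
Account B is larger by 1,794,879.3557.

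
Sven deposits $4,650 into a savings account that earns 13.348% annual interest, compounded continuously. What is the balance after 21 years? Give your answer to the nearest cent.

A = P·e^(rt) = 4,650·e^(0.13348·21) = 4,650·e^2.80308.
e^2.80308 ≈ 16.495374364, so A ≈ 76,703.4908.

$76,703.49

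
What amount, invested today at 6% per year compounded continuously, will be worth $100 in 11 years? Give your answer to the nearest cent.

$51.69

P = A·e^(−rt) = 100·e^(−0.66).
e^(−0.66) ≈ 0.51685133, so P ≈ 51.6851.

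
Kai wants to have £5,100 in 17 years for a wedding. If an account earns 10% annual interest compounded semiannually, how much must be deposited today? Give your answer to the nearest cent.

Periodic rate = 10%/2 = 0.05; 34 periods.
P = 5,100/(1 + 0.05)^34 ≈ 5,100/5.253347969 ≈ 970.8095.

£970.81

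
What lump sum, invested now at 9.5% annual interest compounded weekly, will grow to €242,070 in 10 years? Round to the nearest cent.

Growth factor = (1 + 0.095/52)^520 ≈ 2.58346951041.
P = 242,070/2.58346951041 ≈ 93,699.5769.

€93,699.58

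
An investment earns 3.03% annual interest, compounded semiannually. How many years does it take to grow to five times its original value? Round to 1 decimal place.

53.5 years

(1 + 0.01515)^(2t) = 5.
2t = ln 5 / ln(1 + 0.01515) ≈ 1.6094/0.0150364 ≈ 107.0362.
t ≈ 53.5181.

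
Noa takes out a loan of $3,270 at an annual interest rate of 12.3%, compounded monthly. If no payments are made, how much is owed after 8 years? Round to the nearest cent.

$8,703.99

Growth factor = (1 + 0.01025)^96 ≈ 2.661769688.
A ≈ 3,270 × 2.661769688 ≈ 8,703.9869.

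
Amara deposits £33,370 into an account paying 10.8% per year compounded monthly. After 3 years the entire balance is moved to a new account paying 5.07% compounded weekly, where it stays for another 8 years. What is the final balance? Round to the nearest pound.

Phase 1: 33,370·(1 + 0.009)^36 ≈ 46,072.1194.
Phase 2: 46,072.1194·(1 + 0.000975)^416 ≈ 69,103.8455.

£69,104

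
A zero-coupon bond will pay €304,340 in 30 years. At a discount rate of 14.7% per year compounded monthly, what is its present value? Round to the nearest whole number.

Growth factor = (1 + 0.01225)^360 ≈ 80.094511798.
P = 304,340/80.094511798 ≈ 3,799.7610.

€3,800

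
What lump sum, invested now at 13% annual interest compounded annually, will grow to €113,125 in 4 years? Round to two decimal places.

Annual rate = 13% = 0.13; 4 periods.
P = 113,125/(1 + 0.13)^4 ≈ 113,125/1.63047361 ≈ 69,381.6811.

€69,381.68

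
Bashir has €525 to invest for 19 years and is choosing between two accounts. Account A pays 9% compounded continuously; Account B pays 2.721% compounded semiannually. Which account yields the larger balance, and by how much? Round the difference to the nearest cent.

Account A, by €2,025.36

Account A growth factor: e^(0.09·19) = e^1.71 ≈ 5.528961478; balance ≈ 2,902.7048.
Account B growth factor: (1 + 0.013605)^38 ≈ 1.67113787; balance ≈ 877.3474.
Account A is larger by 2,025.3574.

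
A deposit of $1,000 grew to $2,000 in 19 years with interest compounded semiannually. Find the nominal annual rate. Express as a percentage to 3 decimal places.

3.682%

The 38-period growth factor is 2,000/1,000 = 2.
r/2 = 2^(1/38) − 1 ≈ 0.0184081, so r ≈ 2·0.0184081 = 3.68162%.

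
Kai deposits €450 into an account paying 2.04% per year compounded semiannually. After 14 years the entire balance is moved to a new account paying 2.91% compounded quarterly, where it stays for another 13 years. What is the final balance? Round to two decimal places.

Phase 1: 450·(1 + 0.0102)^28 ≈ 597.8864.
Phase 2: 597.8864·(1 + 0.007275)^52 ≈ 871.6007.

€871.60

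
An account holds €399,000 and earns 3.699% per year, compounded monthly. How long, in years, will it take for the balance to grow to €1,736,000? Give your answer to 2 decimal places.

We need (1 + 0.0030825)^(12t) = 4.3509, so 12t = ln 4.3509 / ln 1.003083 ≈ 477.7429.
t ≈ 477.7429/12 = 39.8119 years.

39.81 years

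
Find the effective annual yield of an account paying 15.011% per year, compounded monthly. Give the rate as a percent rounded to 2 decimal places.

16.09%

One year is 12 periods at 0.0125092 each: (1 + 0.0125092)^12 ≈ 1.160881.
EAR = 1.160881 − 1 ≈ 16.08806%.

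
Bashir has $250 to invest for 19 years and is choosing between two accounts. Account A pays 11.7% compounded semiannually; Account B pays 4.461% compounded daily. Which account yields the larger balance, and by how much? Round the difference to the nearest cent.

Account A growth factor: (1 + 0.0585)^38 ≈ 8.674666146; balance ≈ 2,168.6665.
Account B growth factor: (1 + 0.04461/365)^6935 ≈ 2.33389421; balance ≈ 583.4736.
Account A is larger by 1,585.1930.

Account A, by $1,585.19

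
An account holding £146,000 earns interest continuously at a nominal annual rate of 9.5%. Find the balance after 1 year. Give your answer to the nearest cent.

A = P·e^(rt) = 146,000·e^(0.095·1) = 146,000·e^0.095.
e^0.095 ≈ 1.09965885513, so A ≈ 160,550.1928.

£160,550.19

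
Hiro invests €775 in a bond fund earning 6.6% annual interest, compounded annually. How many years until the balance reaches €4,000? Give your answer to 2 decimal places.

25.68 years

(1 + 0.066)^t = 4,000/775 = 5.1613.
t·ln(1 + 0.066) = ln(5.1613); t = 1.6412/0.0639133 ≈ 25.6783.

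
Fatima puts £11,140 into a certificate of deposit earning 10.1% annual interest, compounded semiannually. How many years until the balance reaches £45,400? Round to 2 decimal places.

We need (1 + 0.0505)^(2t) = 4.0754, so 2t = ln 4.0754 / ln 1.0505 ≈ 28.5179.
t ≈ 28.5179/2 = 14.2590 years.

14.26 years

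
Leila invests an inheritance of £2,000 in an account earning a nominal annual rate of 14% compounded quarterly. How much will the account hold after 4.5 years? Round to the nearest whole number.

£3,715

Periodic rate = 14%/4 = 0.035; periods = 4·4.5 = 18.
A = 2,000·(1 + 0.035)^18 ≈ 2,000·1.857489196 ≈ 3,714.9784.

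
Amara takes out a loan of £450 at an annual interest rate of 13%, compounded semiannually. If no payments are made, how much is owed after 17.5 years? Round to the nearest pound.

Periodic rate = 13%/2 = 0.065; periods = 2·17.5 = 35.
A = 450·(1 + 0.065)^35 ≈ 450·9.062254867 ≈ 4,078.0147.

£4,078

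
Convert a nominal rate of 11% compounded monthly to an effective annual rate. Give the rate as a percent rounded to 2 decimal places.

EAR = (1 + 11%/12)^12 − 1 = (1 + 0.00916667)^12 − 1.
(1 + 0.00916667)^12 ≈ 1.115719, so EAR ≈ 11.57188%.

11.57%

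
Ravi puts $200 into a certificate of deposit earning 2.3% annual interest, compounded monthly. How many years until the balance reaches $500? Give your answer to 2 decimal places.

39.88 years

We need (1 + 0.00191667)^(12t) = 2.5, so 12t = ln 2.5 / ln 1.001917 ≈ 478.5227.
t ≈ 478.5227/12 = 39.8769 years.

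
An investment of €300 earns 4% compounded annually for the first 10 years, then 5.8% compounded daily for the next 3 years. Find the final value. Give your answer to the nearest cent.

€528.46

After 10 years at 4%: 300 × 1.48024428 ≈ 444.0733.
Then 3 years at 5.8%: 444.0733 × 1.19003912 ≈ 528.4646.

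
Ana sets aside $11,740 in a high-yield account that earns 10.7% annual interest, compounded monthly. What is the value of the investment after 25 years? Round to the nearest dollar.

$168,367

Periodic rate = 10.7%/12 = 0.00891667; periods = 12·25 = 300.
A = 11,740·(1 + 0.107/12)^300 ≈ 11,740·14.3413128313 ≈ 168,367.0126.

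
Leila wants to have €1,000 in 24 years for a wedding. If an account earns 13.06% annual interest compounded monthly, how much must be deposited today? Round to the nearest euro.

€44

Growth factor = (1 + 0.1306/12)^288 ≈ 22.5890752.
P = 1,000/22.5890752 ≈ 44.2692.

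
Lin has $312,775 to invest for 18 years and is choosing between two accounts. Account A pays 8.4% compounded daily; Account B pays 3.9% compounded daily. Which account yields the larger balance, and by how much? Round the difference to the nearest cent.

Account A growth factor: (1 + 0.084/365)^6570 ≈ 4.535004351607; balance ≈ 1,418,435.9861.
Account B growth factor: (1 + 0.039/365)^6570 ≈ 2.01770857468; balance ≈ 631,088.7994.
Account A is larger by 787,347.1866.

Account A, by $787,347.19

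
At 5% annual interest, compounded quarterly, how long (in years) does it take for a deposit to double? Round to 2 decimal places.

(1 + 0.0125)^(4t) = 2.
4t = ln 2 / ln(1 + 0.0125) ≈ 0.69315/0.0124225 ≈ 55.7976.
t ≈ 13.9494.

13.95 years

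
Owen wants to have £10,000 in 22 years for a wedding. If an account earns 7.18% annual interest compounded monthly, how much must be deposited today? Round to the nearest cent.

Growth factor = (1 + 0.0718/12)^264 ≈ 4.83022538.
P = 10,000/4.83022538 ≈ 2,070.2968.

£2,070.30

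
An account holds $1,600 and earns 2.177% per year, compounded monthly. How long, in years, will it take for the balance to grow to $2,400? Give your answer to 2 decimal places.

18.64 years

We need (1 + 0.00181417)^(12t) = 1.5, so 12t = ln 1.5 / ln 1.001814 ≈ 223.7020.
t ≈ 223.7020/12 = 18.6418 years.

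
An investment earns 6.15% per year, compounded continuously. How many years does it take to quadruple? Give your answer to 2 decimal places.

22.54 years

e^(0.0615t) = 4, so 0.0615t = ln 4 ≈ 1.3863.
t ≈ 1.3863/0.0615 ≈ 22.5414.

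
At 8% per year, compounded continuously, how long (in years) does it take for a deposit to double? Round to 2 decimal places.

e^(0.08t) = 2, so 0.08t = ln 2 ≈ 0.69315.
t ≈ 0.69315/0.08 ≈ 8.6643.

8.66 years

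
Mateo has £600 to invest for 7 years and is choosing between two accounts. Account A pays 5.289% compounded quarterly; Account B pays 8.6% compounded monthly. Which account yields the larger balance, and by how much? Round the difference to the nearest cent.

A: (1 + 0.0132225)^28 ≈ 1.44455842, so 600 × 1.44455842 ≈ 866.7351.
B: (1 + 0.086/12)^84 ≈ 1.821851123, so 600 × 1.821851123 ≈ 1,093.1107.
Difference ≈ 226.3756 in favor of B.

Account B, by £226.38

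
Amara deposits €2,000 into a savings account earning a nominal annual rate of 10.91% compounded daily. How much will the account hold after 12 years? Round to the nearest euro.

Growth factor = (1 + 0.1091/365)^4380 ≈ 3.702485594.
A ≈ 2,000 × 3.702485594 ≈ 7,404.9712.

€7,405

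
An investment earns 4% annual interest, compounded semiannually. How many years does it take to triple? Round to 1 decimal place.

(1 + 0.02)^(2t) = 3.
2t = ln 3 / ln(1 + 0.02) ≈ 1.0986/0.0198026 ≈ 55.4781.
t ≈ 27.7391.

27.7 years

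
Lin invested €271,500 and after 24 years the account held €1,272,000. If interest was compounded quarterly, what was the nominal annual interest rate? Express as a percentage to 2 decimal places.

6.49%

The 96-period growth factor is 1,272,000/271,500 = 4.68508.
r/4 = 4.68508^(1/96) − 1 ≈ 0.0162174, so r ≈ 4·0.0162174 = 6.48697%.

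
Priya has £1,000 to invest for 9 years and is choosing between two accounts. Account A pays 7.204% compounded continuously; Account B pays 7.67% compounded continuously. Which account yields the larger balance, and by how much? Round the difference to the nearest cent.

Account A growth factor: e^(0.07204·9) = e^0.64836 ≈ 1.912401917; balance ≈ 1,912.4019.
Account B growth factor: e^(0.0767·9) = e^0.6903 ≈ 1.994313738; balance ≈ 1,994.3137.
Account B is larger by 81.9118.

Account B, by £81.91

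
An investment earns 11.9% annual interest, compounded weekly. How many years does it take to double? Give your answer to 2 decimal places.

(1 + 0.00228846)^(52t) = 2.
52t = ln 2 / ln(1 + 0.00228846) ≈ 0.69315/0.00228585 ≈ 303.2343.
t ≈ 5.8314.

5.83 years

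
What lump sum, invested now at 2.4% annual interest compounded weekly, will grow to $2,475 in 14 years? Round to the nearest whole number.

$1,769

Periodic rate = 2.4%/52 = 0.000461538; 728 periods.
P = 2,475/(1 + 0.024/52)^728 ≈ 2,475/1.39923056 ≈ 1,768.8293.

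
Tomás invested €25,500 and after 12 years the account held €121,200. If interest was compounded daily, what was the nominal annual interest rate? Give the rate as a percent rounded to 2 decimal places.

The 4380-period growth factor is 121,200/25,500 = 4.75294.
r/365 = 4.75294^(1/4380) − 1 ≈ 0.000355945, so r ≈ 365·0.000355945 = 12.99201%.

12.99%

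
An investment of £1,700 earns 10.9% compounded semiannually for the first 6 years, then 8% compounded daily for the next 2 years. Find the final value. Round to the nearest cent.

Phase 1: 1,700·(1 + 0.0545)^12 ≈ 3,213.7192.
Phase 2: 3,213.7192·(1 + 0.08/365)^730 ≈ 3,771.2683.

£3,771.27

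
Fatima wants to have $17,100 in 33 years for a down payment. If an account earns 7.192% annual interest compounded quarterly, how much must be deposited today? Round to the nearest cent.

$1,627.11

Periodic rate = 7.192%/4 = 0.01798; 132 periods.
P = 17,100/(1 + 0.01798)^132 ≈ 17,100/10.509460455 ≈ 1,627.1054.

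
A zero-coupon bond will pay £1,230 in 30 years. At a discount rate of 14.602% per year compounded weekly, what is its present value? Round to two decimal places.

Growth factor = (1 + 0.14602/52)^1560 ≈ 79.39702976.
P = 1,230/79.39702976 ≈ 15.4918.

£15.49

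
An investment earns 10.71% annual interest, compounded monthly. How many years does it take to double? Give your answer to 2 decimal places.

(1 + 0.008925)^(12t) = 2.
12t = ln 2 / ln(1 + 0.008925) ≈ 0.69315/0.00888541 ≈ 78.0096.
t ≈ 6.5008.

6.50 years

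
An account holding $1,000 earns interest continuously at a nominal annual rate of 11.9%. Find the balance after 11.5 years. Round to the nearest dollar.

$3,929

A = P·e^(rt) = 1,000·e^(0.119·11.5) = 1,000·e^1.3685.
e^1.3685 ≈ 3.929452094, so A ≈ 3,929.4521.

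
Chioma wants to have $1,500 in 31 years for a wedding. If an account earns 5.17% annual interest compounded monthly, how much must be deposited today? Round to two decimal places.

Periodic rate = 5.17%/12 = 0.00430833; 372 periods.
P = 1,500/(1 + 0.0517/12)^372 ≈ 1,500/4.949355675 ≈ 303.0698.

$303.07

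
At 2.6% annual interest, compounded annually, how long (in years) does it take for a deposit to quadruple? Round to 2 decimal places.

54.01 years

(1 + 0.026)^t = 4.
t = ln 4 / ln(1 + 0.026) ≈ 1.3863/0.0256677 ≈ 54.0092.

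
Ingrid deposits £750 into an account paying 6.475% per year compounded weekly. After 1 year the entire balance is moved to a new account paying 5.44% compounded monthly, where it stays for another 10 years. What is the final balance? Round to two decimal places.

After 1 years at 6.475%: 750 × 1.066849295 ≈ 800.1370.
Then 10 years at 5.44%: 800.1370 × 1.720767905 ≈ 1,376.8500.

£1,376.85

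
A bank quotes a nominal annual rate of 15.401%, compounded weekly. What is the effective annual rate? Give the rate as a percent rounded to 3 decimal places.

16.624%

EAR = (1 + 15.401%/52)^52 − 1 = (1 + 0.00296173)^52 − 1.
(1 + 0.00296173)^52 ≈ 1.166237, so EAR ≈ 16.62371%.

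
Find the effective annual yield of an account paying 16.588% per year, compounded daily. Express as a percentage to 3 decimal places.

18.039%

EAR = (1 + 16.588%/365)^365 − 1 = (1 + 0.000454466)^365 − 1.
(1 + 0.000454466)^365 ≈ 1.180387, so EAR ≈ 18.03870%.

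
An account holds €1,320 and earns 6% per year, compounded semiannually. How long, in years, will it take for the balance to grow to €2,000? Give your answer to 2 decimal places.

We need (1 + 0.03)^(2t) = 1.5152, so 2t = ln 1.5152 / ln 1.03 ≈ 14.0572.
t ≈ 14.0572/2 = 7.0286 years.

7.03 years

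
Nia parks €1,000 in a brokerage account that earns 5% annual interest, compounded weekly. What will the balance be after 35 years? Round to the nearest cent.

€5,749.77

Growth factor = (1 + 0.05/52)^1820 ≈ 5.749766198.
A ≈ 1,000 × 5.749766198 ≈ 5,749.7662.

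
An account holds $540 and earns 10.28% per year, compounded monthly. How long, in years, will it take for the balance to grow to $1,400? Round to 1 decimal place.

We need (1 + 0.00856667)^(12t) = 2.5926, so 12t = ln 2.5926 / ln 1.008567 ≈ 111.6809.
t ≈ 111.6809/12 = 9.3067 years.

9.3 years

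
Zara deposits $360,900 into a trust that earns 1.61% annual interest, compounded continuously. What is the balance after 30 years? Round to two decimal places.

A = P·e^(rt) = 360,900·e^(0.0161·30) = 360,900·e^0.483.
e^0.483 ≈ 1.62092990501, so A ≈ 584,993.6027.

$584,993.60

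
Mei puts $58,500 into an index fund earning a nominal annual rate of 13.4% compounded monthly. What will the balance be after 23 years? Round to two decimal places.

$1,253,814.72

Growth factor = (1 + 0.134/12)^276 ≈ 21.43273028253.
A ≈ 58,500 × 21.43273028253 ≈ 1,253,814.7215.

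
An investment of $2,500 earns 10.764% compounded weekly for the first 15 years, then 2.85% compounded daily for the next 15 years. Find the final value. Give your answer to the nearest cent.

Phase 1: 2,500·(1 + 0.00207)^780 ≈ 12,543.7423.
Phase 2: 12,543.7423·(1 + 0.0285/365)^5475 ≈ 19,234.4941.

$19,234.49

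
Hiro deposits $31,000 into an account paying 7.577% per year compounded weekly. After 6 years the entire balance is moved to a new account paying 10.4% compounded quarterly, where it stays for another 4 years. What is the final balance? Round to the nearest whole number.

Phase 1: 31,000·(1 + 0.07577/52)^312 ≈ 48,826.6519.
Phase 2: 48,826.6519·(1 + 0.026)^16 ≈ 73,623.2047.

$73,623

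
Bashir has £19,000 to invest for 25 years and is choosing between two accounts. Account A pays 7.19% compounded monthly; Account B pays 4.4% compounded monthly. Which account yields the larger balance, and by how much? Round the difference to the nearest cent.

Account A growth factor: (1 + 0.0719/12)^300 ≈ 6.00226203197; balance ≈ 114,042.9786.
Account B growth factor: (1 + 0.044/12)^300 ≈ 2.9981284664; balance ≈ 56,964.4409.
Account A is larger by 57,078.5377.

Account A, by £57,078.54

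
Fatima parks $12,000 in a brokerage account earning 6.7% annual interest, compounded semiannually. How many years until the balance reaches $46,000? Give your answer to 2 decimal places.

We need (1 + 0.0335)^(2t) = 3.8333, so 2t = ln 3.8333 / ln 1.0335 ≈ 40.7797.
t ≈ 40.7797/2 = 20.3898 years.

20.39 years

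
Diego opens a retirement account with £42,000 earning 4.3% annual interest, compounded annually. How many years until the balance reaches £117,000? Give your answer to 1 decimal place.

24.3 years

(1 + 0.043)^t = 117,000/42,000 = 2.7857.
t·ln(1 + 0.043) = ln(2.7857); t = 1.0245/0.0421012 ≈ 24.3343.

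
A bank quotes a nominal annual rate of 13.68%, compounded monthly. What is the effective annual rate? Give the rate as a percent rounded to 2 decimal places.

EAR = (1 + 13.68%/12)^12 − 1 = (1 + 0.0114)^12 − 1.
(1 + 0.0114)^12 ≈ 1.145712, so EAR ≈ 14.57118%.

14.57%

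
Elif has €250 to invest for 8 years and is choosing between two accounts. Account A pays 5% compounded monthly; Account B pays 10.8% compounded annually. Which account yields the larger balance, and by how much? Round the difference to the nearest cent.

Account A growth factor: (1 + 0.05/12)^96 ≈ 1.49058547; balance ≈ 372.6464.
Account B growth factor: (1 + 0.108)^8 ≈ 2.27152794; balance ≈ 567.8820.
Account B is larger by 195.2356.

Account B, by €195.24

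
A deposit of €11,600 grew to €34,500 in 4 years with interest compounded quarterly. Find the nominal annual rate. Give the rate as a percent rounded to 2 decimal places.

(1 + r/4)^16 = 34,500/11,600 = 2.97414.
1 + r/4 = 2.97414^(1/16) ≈ 1.070496, so r/4 ≈ 0.070496.
r ≈ 4·0.070496 = 28.19842%.

28.20%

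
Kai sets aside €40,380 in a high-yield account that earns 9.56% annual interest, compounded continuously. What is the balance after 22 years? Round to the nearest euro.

€330,807

A = P·e^(rt) = 40,380·e^(0.0956·22) = 40,380·e^2.1032.
e^2.1032 ≈ 8.19234351171, so A ≈ 330,806.8310.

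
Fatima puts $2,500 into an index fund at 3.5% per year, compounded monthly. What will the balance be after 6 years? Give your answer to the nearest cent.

Growth factor = (1 + 0.035/12)^72 ≈ 1.233301037.
A ≈ 2,500 × 1.233301037 ≈ 3,083.2526.

$3,083.25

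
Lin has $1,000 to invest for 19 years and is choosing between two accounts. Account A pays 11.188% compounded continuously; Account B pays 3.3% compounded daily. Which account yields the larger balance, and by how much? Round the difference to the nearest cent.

A: e^(0.11188·19) = e^2.12572 ≈ 8.378928145, so 1,000 × 8.378928145 ≈ 8,378.9281.
B: (1 + 0.033/365)^6935 ≈ 1.871933133, so 1,000 × 1.871933133 ≈ 1,871.9331.
Difference ≈ 6,506.9950 in favor of A.

Account A, by $6,507.00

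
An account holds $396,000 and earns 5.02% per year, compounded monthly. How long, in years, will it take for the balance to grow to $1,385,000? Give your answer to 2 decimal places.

(1 + 0.00418333)^(12t) = 1,385,000/396,000 = 3.4975.
12t·ln(1 + 0.00418333) = ln(3.4975); 12t = 1.252/0.00417461 ≈ 299.9183.
t ≈ 24.9932 years.

24.99 years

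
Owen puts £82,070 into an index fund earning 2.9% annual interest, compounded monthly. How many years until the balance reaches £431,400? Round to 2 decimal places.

(1 + 0.00241667)^(12t) = 431,400/82,070 = 5.2565.
12t·ln(1 + 0.00241667) = ln(5.2565); 12t = 1.6595/0.00241375 ≈ 687.5038.
t ≈ 57.2920 years.

57.29 years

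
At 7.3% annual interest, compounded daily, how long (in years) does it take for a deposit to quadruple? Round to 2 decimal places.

(1 + 0.0002)^(365t) = 4.
365t = ln 4 / ln(1 + 0.0002) ≈ 1.3863/0.00019998 ≈ 6932.1649.
t ≈ 18.9922.

18.99 years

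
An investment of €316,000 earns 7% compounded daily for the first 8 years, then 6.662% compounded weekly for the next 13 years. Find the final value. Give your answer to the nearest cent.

Phase 1: 316,000·(1 + 0.07/365)^2920 ≈ 553,182.8079.
Phase 2: 553,182.8079·(1 + 0.06662/52)^676 ≈ 1,314,477.0924.

€1,314,477.09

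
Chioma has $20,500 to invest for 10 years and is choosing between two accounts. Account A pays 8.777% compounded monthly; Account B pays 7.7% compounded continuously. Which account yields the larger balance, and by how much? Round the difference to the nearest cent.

A: (1 + 0.08777/12)^120 ≈ 2.3976899285, so 20,500 × 2.3976899285 ≈ 49,152.6435.
B: e^(0.077·10) = e^0.77 ≈ 2.1597662538, so 20,500 × 2.1597662538 ≈ 44,275.2082.
Difference ≈ 4,877.4353 in favor of A.

Account A, by $4,877.44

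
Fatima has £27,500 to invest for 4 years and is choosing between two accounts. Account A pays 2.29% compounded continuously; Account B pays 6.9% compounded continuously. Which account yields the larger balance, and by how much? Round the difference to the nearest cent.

Account B, by £6,102.84

Account A growth factor: e^(0.0229·4) = e^0.0916 ≈ 1.0959263638; balance ≈ 30,137.9750.
Account B growth factor: e^(0.069·4) = e^0.276 ≈ 1.317847864; balance ≈ 36,240.8163.
Account B is larger by 6,102.8413.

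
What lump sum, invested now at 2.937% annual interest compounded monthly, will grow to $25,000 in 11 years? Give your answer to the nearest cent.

Periodic rate = 2.937%/12 = 0.0024475; 132 periods.
P = 25,000/(1 + 0.0024475)^132 ≈ 25,000/1.3808169089 ≈ 18,105.2244.

$18,105.22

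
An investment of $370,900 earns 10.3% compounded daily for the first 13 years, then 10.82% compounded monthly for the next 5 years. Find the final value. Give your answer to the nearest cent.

After 13 years at 10.3%: 370,900 × 3.814505773593 ≈ 1,414,800.1914.
Then 5 years at 10.82%: 1,414,800.1914 × 1.713564243829 ≈ 2,424,351.0202.

$2,424,351.02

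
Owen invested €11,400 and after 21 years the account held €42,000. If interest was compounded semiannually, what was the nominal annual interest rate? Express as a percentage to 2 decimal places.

(1 + r/2)^42 = 42,000/11,400 = 3.68421.
1 + r/2 = 3.68421^(1/42) ≈ 1.031536, so r/2 ≈ 0.031536.
r ≈ 2·0.031536 = 6.30720%.

6.31%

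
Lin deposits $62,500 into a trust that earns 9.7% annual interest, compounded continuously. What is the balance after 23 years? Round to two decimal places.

$581,823.16

A = P·e^(rt) = 62,500·e^(0.097·23) = 62,500·e^2.231.
e^2.231 ≈ 9.30917059705, so A ≈ 581,823.1623.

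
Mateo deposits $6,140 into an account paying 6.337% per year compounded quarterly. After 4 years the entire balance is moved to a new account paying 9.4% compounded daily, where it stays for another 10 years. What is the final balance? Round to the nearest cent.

Phase 1: 6,140·(1 + 0.0158425)^16 ≈ 7,895.6962.
Phase 2: 7,895.6962·(1 + 0.094/365)^3650 ≈ 20,210.3894.

$20,210.39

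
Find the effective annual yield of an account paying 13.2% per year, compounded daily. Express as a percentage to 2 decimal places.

14.11%

EAR = (1 + 13.2%/365)^365 − 1 = (1 + 0.000361644)^365 − 1.
(1 + 0.000361644)^365 ≈ 1.141081, so EAR ≈ 14.10811%.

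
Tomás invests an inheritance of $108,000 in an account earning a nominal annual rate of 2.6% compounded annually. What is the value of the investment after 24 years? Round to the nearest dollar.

Annual rate = 2.6% = 0.026; years = 24.
A = 108,000·(1 + 0.026)^24 ≈ 108,000·1.85155517662 ≈ 199,967.9591.

$199,968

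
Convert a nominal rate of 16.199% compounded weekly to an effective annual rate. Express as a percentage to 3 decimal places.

17.555%

One year is 52 periods at 0.00311519 each: (1 + 0.00311519)^52 ≈ 1.175552.
EAR = 1.175552 − 1 ≈ 17.55525%.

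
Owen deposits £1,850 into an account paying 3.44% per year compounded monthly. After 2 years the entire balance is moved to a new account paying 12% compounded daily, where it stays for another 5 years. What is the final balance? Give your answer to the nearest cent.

£3,610.29

Phase 1: 1,850·(1 + 0.0344/12)^24 ≈ 1,981.5655.
Phase 2: 1,981.5655·(1 + 0.12/365)^1825 ≈ 3,610.2918.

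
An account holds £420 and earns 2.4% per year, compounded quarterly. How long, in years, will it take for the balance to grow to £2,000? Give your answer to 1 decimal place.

(1 + 0.006)^(4t) = 2,000/420 = 4.7619.
4t·ln(1 + 0.006) = ln(4.7619); 4t = 1.5606/0.00598207 ≈ 260.8875.
t ≈ 65.2219 years.

65.2 years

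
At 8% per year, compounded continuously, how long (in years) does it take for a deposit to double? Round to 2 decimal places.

8.66 years

e^(0.08t) = 2, so 0.08t = ln 2 ≈ 0.69315.
t ≈ 0.69315/0.08 ≈ 8.6643.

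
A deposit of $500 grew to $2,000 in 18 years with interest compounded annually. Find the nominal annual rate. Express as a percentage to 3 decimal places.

8.006%

(1 + r)^18 = 2,000/500 = 4.
1 + r = 4^(1/18) ≈ 1.08006, so r ≈ 0.0800597.
r ≈ 8.00597%.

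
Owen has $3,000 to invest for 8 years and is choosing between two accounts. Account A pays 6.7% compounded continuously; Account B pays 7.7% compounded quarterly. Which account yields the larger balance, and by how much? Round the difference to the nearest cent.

Account A growth factor: e^(0.067·8) = e^0.536 ≈ 1.709156545; balance ≈ 5,127.4696.
Account B growth factor: (1 + 0.01925)^32 ≈ 1.840700134; balance ≈ 5,522.1004.
Account B is larger by 394.6308.

Account B, by $394.63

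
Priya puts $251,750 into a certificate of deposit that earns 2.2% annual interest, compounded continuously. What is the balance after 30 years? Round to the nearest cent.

$487,083.97

A = P·e^(rt) = 251,750·e^(0.022·30) = 251,750·e^0.66.
e^0.66 ≈ 1.9347923344, so A ≈ 487,083.9702.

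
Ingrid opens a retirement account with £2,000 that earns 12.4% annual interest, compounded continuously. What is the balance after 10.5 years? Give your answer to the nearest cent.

A = P·e^(rt) = 2,000·e^(0.124·10.5) = 2,000·e^1.302.
e^1.302 ≈ 3.676642604, so A ≈ 7,353.2852.

£7,353.29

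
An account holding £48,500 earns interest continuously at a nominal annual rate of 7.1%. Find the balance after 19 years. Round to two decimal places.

£186,898.15

A = P·e^(rt) = 48,500·e^(0.071·19) = 48,500·e^1.349.
e^1.349 ≈ 3.85357003324, so A ≈ 186,898.1466.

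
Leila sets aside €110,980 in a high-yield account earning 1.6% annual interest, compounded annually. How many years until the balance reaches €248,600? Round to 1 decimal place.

(1 + 0.016)^t = 248,600/110,980 = 2.24.
t·ln(1 + 0.016) = ln(2.24); t = 0.8065/0.0158733 ≈ 50.8081.

50.8 years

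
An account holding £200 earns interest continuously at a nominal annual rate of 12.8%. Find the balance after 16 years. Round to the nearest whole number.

A = P·e^(rt) = 200·e^(0.128·16) = 200·e^2.048.
e^2.048 ≈ 7.75238083, so A ≈ 1,550.4762.

£1,550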